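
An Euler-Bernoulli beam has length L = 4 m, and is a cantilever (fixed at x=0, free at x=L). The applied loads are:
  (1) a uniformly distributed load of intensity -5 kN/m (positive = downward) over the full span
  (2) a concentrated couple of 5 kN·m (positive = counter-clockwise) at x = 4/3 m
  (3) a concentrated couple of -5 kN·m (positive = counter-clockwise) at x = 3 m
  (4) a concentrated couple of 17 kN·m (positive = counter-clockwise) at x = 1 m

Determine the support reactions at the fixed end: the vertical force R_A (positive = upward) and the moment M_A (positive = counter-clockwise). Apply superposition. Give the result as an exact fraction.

R_A = -20 kN, M_A = -57 kN·m

Load 1 — uniform load w=-5 kN/m over full span:
  R_A = wL = (-5)·4 = -20 kN
  M_A = wL²/2 = (-5)·4²/2 = -40 kN·m
Load 2 — applied couple M₀=5 kN·m at a=4/3 m (b=L-a=8/3):
  R_A = 0 kN
  M_A = -M₀ = -5 kN·m
Load 3 — applied couple M₀=-5 kN·m at a=3 m (b=L-a=1):
  R_A = 0 kN
  M_A = -M₀ = -(-5) = 5 kN·m
Load 4 — applied couple M₀=17 kN·m at a=1 m (b=L-a=3):
  R_A = 0 kN
  M_A = -M₀ = -17 kN·m
Superposition: R_A = -20 kN, M_A = -57 kN·m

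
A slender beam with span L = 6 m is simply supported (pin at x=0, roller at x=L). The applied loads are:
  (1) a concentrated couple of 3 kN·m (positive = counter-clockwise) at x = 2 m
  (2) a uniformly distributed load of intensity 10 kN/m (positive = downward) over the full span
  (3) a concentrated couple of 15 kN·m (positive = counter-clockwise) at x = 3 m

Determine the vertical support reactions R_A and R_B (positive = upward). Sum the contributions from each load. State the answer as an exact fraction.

Load 1 — applied couple M₀=3 kN·m at a=2 m (b=L-a=4):
  R_A = M₀/L = 3/6 = 1/2 kN
  R_B = -M₀/L = -3/6 = -1/2 kN
Load 2 — uniform load w=10 kN/m over full span:
  R_A = wL/2 = 10·6/2 = 30 kN
  R_B = wL/2 = 10·6/2 = 30 kN
Load 3 — applied couple M₀=15 kN·m at a=3 m (b=L-a=3):
  R_A = M₀/L = 15/6 = 5/2 kN
  R_B = -M₀/L = -15/6 = -5/2 kN
Superposition: R_A = 33 kN, R_B = 27 kN

R_A = 33 kN, R_B = 27 kN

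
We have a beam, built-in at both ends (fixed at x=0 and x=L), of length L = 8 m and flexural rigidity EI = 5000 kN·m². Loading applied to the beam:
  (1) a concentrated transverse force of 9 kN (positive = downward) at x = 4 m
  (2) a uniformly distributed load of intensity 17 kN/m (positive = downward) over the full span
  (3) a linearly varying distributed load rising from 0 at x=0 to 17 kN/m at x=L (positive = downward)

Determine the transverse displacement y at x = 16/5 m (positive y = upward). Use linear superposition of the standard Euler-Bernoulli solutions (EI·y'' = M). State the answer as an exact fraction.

Load 1 — point force P=9 kN at a=4 m (b=L-a=4):
  y_1 = -Pb²x²(3aL-(3a+b)x)/(6L³EI)  [x≤a] = -9·4²·(16/5)²·(3·4·8-(3·4+4)·(16/5))/(6·8³·5000) = -336/78125 m
Load 2 — uniform load w=17 kN/m over full span:
  y_2 = -wx²(L-x)²/(24EI) = -17·(16/5)²·(8-(16/5))²/(24·5000) = -13056/390625 m
Load 3 — triangular load w₀=17 kN/m (0→w₀ over full span):
  y_3 = -w₀x²(L-x)²(x+2L)/(120LEI) = -17·(16/5)²·(8-(16/5))²·((16/5)+2·8)/(120·8·5000) = -156672/9765625 m
Superposition: y = Σ y_i = -525072/9765625 m ≈ -0.053767 m

y(16/5) = -525072/9765625 m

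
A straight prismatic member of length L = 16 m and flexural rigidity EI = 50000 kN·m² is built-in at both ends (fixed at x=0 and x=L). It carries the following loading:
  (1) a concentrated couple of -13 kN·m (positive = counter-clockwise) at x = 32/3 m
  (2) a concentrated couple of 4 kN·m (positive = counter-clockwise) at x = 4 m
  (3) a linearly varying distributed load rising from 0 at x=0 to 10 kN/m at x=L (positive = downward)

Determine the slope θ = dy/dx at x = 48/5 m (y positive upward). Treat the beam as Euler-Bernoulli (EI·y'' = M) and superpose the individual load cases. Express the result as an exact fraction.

Load 1 — applied couple M₀=-13 kN·m at a=32/3 m (b=L-a=16/3):
  θ_1 = (R_Ax²/2 - M_Ax)/EI  [x≤a] with R_A=-13/12, M_A=-13/3 = ((-13/12)·(48/5)²/2 - (-13/3)·(48/5))/50000 = -13/78125 rad
Load 2 — applied couple M₀=4 kN·m at a=4 m (b=L-a=12):
  θ_2 = (R_Ax²/2 - M_Ax - M₀(x-a))/EI  [x>a] with R_A=9/32, M_A=-3/4 = ((9/32)·(48/5)²/2 - (-3/4)·(48/5) - 4·((48/5)-4))/50000 = -7/156250 rad
Load 3 — triangular load w₀=10 kN/m (0→w₀ over full span):
  θ_3 = -w₀(2x(L-x)(L-2x)(x+2L)+x²(L-x)²)/(120LEI) = -10·(2·(48/5)·(16-(48/5))·(16-2·(48/5))·((48/5)+2·16)+(48/5)²·(16-(48/5))²)/(120·16·50000) = 512/390625 rad
Superposition: θ = Σ θ_i = 859/781250 rad ≈ 0.001100 rad

θ(48/5) = 859/781250 rad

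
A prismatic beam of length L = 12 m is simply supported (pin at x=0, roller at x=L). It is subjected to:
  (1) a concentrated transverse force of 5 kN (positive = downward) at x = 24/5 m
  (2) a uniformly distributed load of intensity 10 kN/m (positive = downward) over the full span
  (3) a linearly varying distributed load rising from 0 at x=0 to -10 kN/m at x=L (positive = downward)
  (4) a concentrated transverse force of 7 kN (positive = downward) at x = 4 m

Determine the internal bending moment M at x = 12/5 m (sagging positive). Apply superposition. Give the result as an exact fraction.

Load 1 — point force P=5 kN at a=24/5 m (b=L-a=36/5):
  M_1 = Pbx/L  [x≤a] = 5·(36/5)·(12/5)/12 = 36/5 kN·m
Load 2 — uniform load w=10 kN/m over full span:
  M_2 = wx(L-x)/2 = 10·(12/5)·(12-(12/5))/2 = 576/5 kN·m
Load 3 — triangular load w₀=-10 kN/m (0→w₀ over full span):
  M_3 = w₀Lx/6 - w₀x³/(6L) = (-10)·12·(12/5)/6 - (-10)·(12/5)³/(6·12) = -1152/25 kN·m
Load 4 — point force P=7 kN at a=4 m (b=L-a=8):
  M_4 = Pbx/L  [x≤a] = 7·8·(12/5)/12 = 56/5 kN·m
Superposition: M = Σ M_i = 2188/25 kN·m ≈ 87.520000 kN·m

M(12/5) = 2188/25 kN·m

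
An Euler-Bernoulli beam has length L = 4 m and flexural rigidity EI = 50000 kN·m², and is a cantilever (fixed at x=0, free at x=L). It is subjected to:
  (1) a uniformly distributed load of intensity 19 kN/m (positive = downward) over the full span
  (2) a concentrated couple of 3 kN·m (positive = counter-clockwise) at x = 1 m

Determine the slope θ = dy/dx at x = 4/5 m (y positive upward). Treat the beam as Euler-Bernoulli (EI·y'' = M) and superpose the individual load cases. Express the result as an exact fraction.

Load 1 — uniform load w=19 kN/m over full span:
  θ_1 = -wx(x²-3Lx+3L²)/(6EI) = -19·(4/5)·((4/5)²-3·4·(4/5)+3·4²)/(6·50000) = -2318/1171875 rad
Load 2 — applied couple M₀=3 kN·m at a=1 m (b=L-a=3):
  θ_2 = M₀x/EI  [x≤a] = 3·(4/5)/50000 = 3/62500 rad
Superposition: θ = Σ θ_i = -9047/4687500 rad ≈ -0.001930 rad

θ(4/5) = -9047/4687500 rad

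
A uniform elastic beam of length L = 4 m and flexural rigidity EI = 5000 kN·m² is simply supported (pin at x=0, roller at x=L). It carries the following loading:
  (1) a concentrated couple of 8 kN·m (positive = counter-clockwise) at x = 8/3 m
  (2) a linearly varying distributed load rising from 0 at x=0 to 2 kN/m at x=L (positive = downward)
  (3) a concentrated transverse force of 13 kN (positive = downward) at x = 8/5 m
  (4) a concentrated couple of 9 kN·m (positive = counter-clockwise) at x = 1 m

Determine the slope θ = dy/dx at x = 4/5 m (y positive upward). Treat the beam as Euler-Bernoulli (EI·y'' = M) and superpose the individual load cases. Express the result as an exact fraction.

Load 1 — applied couple M₀=8 kN·m at a=8/3 m (b=L-a=4/3):
  θ_1 = (M₀x²/(2L)+C₁)/EI  [x≤a] with C₁=M₀(3b²-L²)/(6L)=-32/9 = (8·(4/5)²/(2·4)+(-32/9))/5000 = -82/140625 rad
Load 2 — triangular load w₀=2 kN/m (0→w₀ over full span):
  θ_2 = -w₀(7L⁴-30L²x²+15x⁴)/(360LEI) = -2·(7·4⁴-30·4²·(4/5)²+15·(4/5)⁴)/(360·4·5000) = -1456/3515625 rad
Load 3 — point force P=13 kN at a=8/5 m (b=L-a=12/5):
  θ_3 = -Pb(L²-b²-3x²)/(6LEI)  [x≤a] = -13·(12/5)·(4²-(12/5)²-3·(4/5)²)/(6·4·5000) = -169/78125 rad
Load 4 — applied couple M₀=9 kN·m at a=1 m (b=L-a=3):
  θ_4 = (M₀x²/(2L)+C₁)/EI  [x≤a] with C₁=M₀(3b²-L²)/(6L)=33/8 = (9·(4/5)²/(2·4)+(33/8))/5000 = 969/1000000 rad
Superposition: θ = Σ θ_i = -493079/225000000 rad ≈ -0.002191 rad

θ(4/5) = -493079/225000000 rad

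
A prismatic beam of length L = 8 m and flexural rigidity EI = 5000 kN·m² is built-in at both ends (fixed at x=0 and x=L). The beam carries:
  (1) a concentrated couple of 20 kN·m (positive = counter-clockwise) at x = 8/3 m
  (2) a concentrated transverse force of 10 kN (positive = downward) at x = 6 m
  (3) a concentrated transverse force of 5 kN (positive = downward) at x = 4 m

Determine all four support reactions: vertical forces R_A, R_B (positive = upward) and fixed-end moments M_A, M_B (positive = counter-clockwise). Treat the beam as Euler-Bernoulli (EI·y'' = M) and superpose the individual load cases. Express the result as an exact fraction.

Load 1 — applied couple M₀=20 kN·m at a=8/3 m (b=L-a=16/3):
  R_A = 6M₀ab/L³ = 6·20·(8/3)·(16/3)/8³ = 10/3 kN
  M_A = M₀b(2a-b)/L² = 20·(16/3)·(2·(8/3)-(16/3))/8² = 0 kN·m
  R_B = -6M₀ab/L³ = -6·20·(8/3)·(16/3)/8³ = -10/3 kN
  M_B = M₀a(2b-a)/L² = 20·(8/3)·(2·(16/3)-(8/3))/8² = 20/3 kN·m
Load 2 — point force P=10 kN at a=6 m (b=L-a=2):
  R_A = Pb²(3a+b)/L³ = 10·2²·(3·6+2)/8³ = 25/16 kN
  M_A = Pab²/L² = 10·6·2²/8² = 15/4 kN·m
  R_B = Pa²(a+3b)/L³ = 10·6²·(6+3·2)/8³ = 135/16 kN
  M_B = -Pa²b/L² = -10·6²·2/8² = -45/4 kN·m
Load 3 — point force P=5 kN at a=4 m (b=L-a=4):
  R_A = Pb²(3a+b)/L³ = 5·4²·(3·4+4)/8³ = 5/2 kN
  M_A = Pab²/L² = 5·4·4²/8² = 5 kN·m
  R_B = Pa²(a+3b)/L³ = 5·4²·(4+3·4)/8³ = 5/2 kN
  M_B = -Pa²b/L² = -5·4²·4/8² = -5 kN·m
Superposition: R_A = 355/48 kN, M_A = 35/4 kN·m, R_B = 365/48 kN, M_B = -115/12 kN·m

R_A = 355/48 kN, M_A = 35/4 kN·m, R_B = 365/48 kN, M_B = -115/12 kN·m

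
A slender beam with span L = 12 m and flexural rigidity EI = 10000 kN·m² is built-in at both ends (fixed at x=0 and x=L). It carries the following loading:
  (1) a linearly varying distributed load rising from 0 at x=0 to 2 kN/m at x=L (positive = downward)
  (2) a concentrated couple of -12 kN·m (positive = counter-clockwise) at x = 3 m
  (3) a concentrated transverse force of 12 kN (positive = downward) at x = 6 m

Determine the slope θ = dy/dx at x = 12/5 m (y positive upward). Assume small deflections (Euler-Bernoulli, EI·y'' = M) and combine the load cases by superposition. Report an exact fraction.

Load 1 — triangular load w₀=2 kN/m (0→w₀ over full span):
  θ_1 = -w₀(2x(L-x)(L-2x)(x+2L)+x²(L-x)²)/(120LEI) = -2·(2·(12/5)·(12-(12/5))·(12-2·(12/5))·((12/5)+2·12)+(12/5)²·(12-(12/5))²)/(120·12·10000) = -504/390625 rad
Load 2 — applied couple M₀=-12 kN·m at a=3 m (b=L-a=9):
  θ_2 = (R_Ax²/2 - M_Ax)/EI  [x≤a] with R_A=-9/8, M_A=9/4 = ((-9/8)·(12/5)²/2 - (9/4)·(12/5))/10000 = -27/31250 rad
Load 3 — point force P=12 kN at a=6 m (b=L-a=6):
  θ_3 = -Pb²x(2aL-(3a+b)x)/(2L³EI)  [x≤a] = -12·6²·(12/5)·(2·6·12-(3·6+6)·(12/5))/(2·12³·10000) = -81/31250 rad
Superposition: θ = Σ θ_i = -1854/390625 rad ≈ -0.004746 rad

θ(12/5) = -1854/390625 rad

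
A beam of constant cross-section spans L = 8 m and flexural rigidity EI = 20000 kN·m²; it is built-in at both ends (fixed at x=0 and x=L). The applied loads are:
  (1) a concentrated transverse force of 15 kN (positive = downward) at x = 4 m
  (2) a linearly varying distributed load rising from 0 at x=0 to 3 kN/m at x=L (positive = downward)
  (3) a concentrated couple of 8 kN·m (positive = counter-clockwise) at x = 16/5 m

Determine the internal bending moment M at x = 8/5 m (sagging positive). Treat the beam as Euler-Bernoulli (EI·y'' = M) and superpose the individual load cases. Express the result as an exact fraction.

Load 1 — point force P=15 kN at a=4 m (b=L-a=4):
  M_1 = Pb²(3a+b)x/L³ - Pab²/L²  [x≤a] = 15·4²·(3·4+4)·(8/5)/8³ - 15·4·4²/8² = -3 kN·m
Load 2 — triangular load w₀=3 kN/m (0→w₀ over full span):
  M_2 = 3w₀Lx/20 - w₀L²/30 - w₀x³/(6L) = 3·3·8·(8/5)/20 - 3·8²/30 - 3·(8/5)³/(6·8) = -112/125 kN·m
Load 3 — applied couple M₀=8 kN·m at a=16/5 m (b=L-a=24/5):
  M_3 = R_Ax - M_A  [x≤a] with R_A=36/25, M_A=24/25 = (36/25)·(8/5) - (24/25) = 168/125 kN·m
Superposition: M = Σ M_i = -319/125 kN·m ≈ -2.552000 kN·m

M(8/5) = -319/125 kN·m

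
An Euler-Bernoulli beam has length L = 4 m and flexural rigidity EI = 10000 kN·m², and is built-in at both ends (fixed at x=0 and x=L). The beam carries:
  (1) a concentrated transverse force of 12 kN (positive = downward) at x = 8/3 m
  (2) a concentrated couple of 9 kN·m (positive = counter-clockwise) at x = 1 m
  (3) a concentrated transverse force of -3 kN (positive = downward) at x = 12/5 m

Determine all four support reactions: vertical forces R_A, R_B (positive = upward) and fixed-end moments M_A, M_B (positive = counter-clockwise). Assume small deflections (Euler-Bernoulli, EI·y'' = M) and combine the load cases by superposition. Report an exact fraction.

Load 1 — point force P=12 kN at a=8/3 m (b=L-a=4/3):
  R_A = Pb²(3a+b)/L³ = 12·(4/3)²·(3·(8/3)+(4/3))/4³ = 28/9 kN
  M_A = Pab²/L² = 12·(8/3)·(4/3)²/4² = 32/9 kN·m
  R_B = Pa²(a+3b)/L³ = 12·(8/3)²·((8/3)+3·(4/3))/4³ = 80/9 kN
  M_B = -Pa²b/L² = -12·(8/3)²·(4/3)/4² = -64/9 kN·m
Load 2 — applied couple M₀=9 kN·m at a=1 m (b=L-a=3):
  R_A = 6M₀ab/L³ = 6·9·1·3/4³ = 81/32 kN
  M_A = M₀b(2a-b)/L² = 9·3·(2·1-3)/4² = -27/16 kN·m
  R_B = -6M₀ab/L³ = -6·9·1·3/4³ = -81/32 kN
  M_B = M₀a(2b-a)/L² = 9·1·(2·3-1)/4² = 45/16 kN·m
Load 3 — point force P=-3 kN at a=12/5 m (b=L-a=8/5):
  R_A = Pb²(3a+b)/L³ = (-3)·(8/5)²·(3·(12/5)+(8/5))/4³ = -132/125 kN
  M_A = Pab²/L² = (-3)·(12/5)·(8/5)²/4² = -144/125 kN·m
  R_B = Pa²(a+3b)/L³ = (-3)·(12/5)²·((12/5)+3·(8/5))/4³ = -243/125 kN
  M_B = -Pa²b/L² = -(-3)·(12/5)²·(8/5)/4² = 216/125 kN·m
Superposition: R_A = 165109/36000 kN, M_A = 12889/18000 kN·m, R_B = 158891/36000 kN, M_B = -46271/18000 kN·m

R_A = 165109/36000 kN, M_A = 12889/18000 kN·m, R_B = 158891/36000 kN, M_B = -46271/18000 kN·m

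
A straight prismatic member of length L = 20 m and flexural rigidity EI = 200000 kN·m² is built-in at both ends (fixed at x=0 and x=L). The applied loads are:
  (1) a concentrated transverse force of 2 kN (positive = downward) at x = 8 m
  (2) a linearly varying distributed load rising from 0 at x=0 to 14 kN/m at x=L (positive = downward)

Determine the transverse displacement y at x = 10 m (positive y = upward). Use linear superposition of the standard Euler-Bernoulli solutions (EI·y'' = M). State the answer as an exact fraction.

y(10) = -4487/300000 m

Load 1 — point force P=2 kN at a=8 m (b=L-a=12):
  y_1 = -Pa²(L-x)²(3bL-(3b+a)(L-x))/(6L³EI)  [x>a] = -2·8²·(20-10)²·(3·12·20-(3·12+8)·(20-10))/(6·20³·200000) = -7/18750 m
Load 2 — triangular load w₀=14 kN/m (0→w₀ over full span):
  y_2 = -w₀x²(L-x)²(x+2L)/(120LEI) = -14·10²·(20-10)²·(10+2·20)/(120·20·200000) = -7/480 m
Superposition: y = Σ y_i = -4487/300000 m ≈ -0.014957 m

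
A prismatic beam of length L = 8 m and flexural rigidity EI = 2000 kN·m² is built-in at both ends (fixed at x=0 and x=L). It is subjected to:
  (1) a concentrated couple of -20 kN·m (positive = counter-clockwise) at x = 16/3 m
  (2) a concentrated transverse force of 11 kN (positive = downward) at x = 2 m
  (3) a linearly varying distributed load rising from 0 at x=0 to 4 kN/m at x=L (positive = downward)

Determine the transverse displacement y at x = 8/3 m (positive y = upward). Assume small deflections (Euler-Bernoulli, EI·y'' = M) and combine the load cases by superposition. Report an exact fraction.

y(8/3) = -4049/455625 m

Load 1 — applied couple M₀=-20 kN·m at a=16/3 m (b=L-a=8/3):
  y_1 = (R_Ax³/6 - M_Ax²/2)/EI  [x≤a] with R_A=-10/3, M_A=-20/3 = ((-10/3)·(8/3)³/6 - (-20/3)·(8/3)²/2)/2000 = 8/1215 m
Load 2 — point force P=11 kN at a=2 m (b=L-a=6):
  y_2 = -Pa²(L-x)²(3bL-(3b+a)(L-x))/(6L³EI)  [x>a] = -11·2²·(8-(8/3))²·(3·6·8-(3·6+2)·(8-(8/3)))/(6·8³·2000) = -77/10125 m
Load 3 — triangular load w₀=4 kN/m (0→w₀ over full span):
  y_3 = -w₀x²(L-x)²(x+2L)/(120LEI) = -4·(8/3)²·(8-(8/3))²·((8/3)+2·8)/(120·8·2000) = -3584/455625 m
Superposition: y = Σ y_i = -4049/455625 m ≈ -0.008887 m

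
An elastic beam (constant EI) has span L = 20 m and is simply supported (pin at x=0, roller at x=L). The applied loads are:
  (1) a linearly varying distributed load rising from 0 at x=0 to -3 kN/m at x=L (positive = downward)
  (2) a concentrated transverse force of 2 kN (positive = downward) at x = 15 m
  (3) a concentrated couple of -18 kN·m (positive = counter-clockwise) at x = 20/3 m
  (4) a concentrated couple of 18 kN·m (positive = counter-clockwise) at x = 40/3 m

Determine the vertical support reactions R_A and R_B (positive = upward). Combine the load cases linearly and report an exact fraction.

Load 1 — triangular load w₀=-3 kN/m (0→w₀ over full span):
  R_A = w₀L/6 = (-3)·20/6 = -10 kN
  R_B = w₀L/3 = (-3)·20/3 = -20 kN
Load 2 — point force P=2 kN at a=15 m (b=L-a=5):
  R_A = Pb/L = 2·5/20 = 1/2 kN
  R_B = Pa/L = 2·15/20 = 3/2 kN
Load 3 — applied couple M₀=-18 kN·m at a=20/3 m (b=L-a=40/3):
  R_A = M₀/L = (-18)/20 = -9/10 kN
  R_B = -M₀/L = -(-18)/20 = 9/10 kN
Load 4 — applied couple M₀=18 kN·m at a=40/3 m (b=L-a=20/3):
  R_A = M₀/L = 18/20 = 9/10 kN
  R_B = -M₀/L = -18/20 = -9/10 kN
Superposition: R_A = -19/2 kN, R_B = -37/2 kN

R_A = -19/2 kN, R_B = -37/2 kN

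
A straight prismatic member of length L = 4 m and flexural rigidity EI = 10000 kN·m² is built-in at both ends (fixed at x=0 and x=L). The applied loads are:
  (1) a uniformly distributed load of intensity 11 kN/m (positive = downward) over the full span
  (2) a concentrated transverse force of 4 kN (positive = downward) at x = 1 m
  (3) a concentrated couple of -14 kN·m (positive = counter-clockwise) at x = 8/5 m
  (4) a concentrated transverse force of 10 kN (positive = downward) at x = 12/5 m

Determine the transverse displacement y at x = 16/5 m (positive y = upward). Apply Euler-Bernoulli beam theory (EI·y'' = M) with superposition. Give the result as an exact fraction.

y(16/5) = -8569/15625000 m

Load 1 — uniform load w=11 kN/m over full span:
  y_1 = -wx²(L-x)²/(24EI) = -11·(16/5)²·(4-(16/5))²/(24·10000) = -352/1171875 m
Load 2 — point force P=4 kN at a=1 m (b=L-a=3):
  y_2 = -Pa²(L-x)²(3bL-(3b+a)(L-x))/(6L³EI)  [x>a] = -4·1²·(4-(16/5))²·(3·3·4-(3·3+1)·(4-(16/5)))/(6·4³·10000) = -7/375000 m
Load 3 — applied couple M₀=-14 kN·m at a=8/5 m (b=L-a=12/5):
  y_3 = (R_Ax³/6 - M_Ax²/2 - M₀(x-a)²/2)/EI  [x>a] with R_A=-126/25, M_A=-42/25 = ((-126/25)·(16/5)³/6 - (-42/25)·(16/5)²/2 - (-14)·((16/5)-(8/5))²/2)/10000 = -196/1953125 m
Load 4 — point force P=10 kN at a=12/5 m (b=L-a=8/5):
  y_4 = -Pa²(L-x)²(3bL-(3b+a)(L-x))/(6L³EI)  [x>a] = -10·(12/5)²·(4-(16/5))²·(3·(8/5)·4-(3·(8/5)+(12/5))·(4-(16/5)))/(6·4³·10000) = -252/1953125 m
Superposition: y = Σ y_i = -8569/15625000 m ≈ -0.000548 m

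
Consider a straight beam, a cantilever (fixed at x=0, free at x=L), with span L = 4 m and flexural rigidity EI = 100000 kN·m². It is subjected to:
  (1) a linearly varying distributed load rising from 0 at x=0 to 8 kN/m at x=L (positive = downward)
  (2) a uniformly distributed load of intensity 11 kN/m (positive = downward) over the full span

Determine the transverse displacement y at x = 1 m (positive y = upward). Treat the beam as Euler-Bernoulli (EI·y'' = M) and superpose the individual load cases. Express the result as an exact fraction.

y(1) = -6697/12000000 m

Load 1 — triangular load w₀=8 kN/m (0→w₀ over full span):
  y_1 = (w₀Lx³/12-w₀L²x²/6-w₀x⁵/(120L))/EI = (8·4·1³/12-8·4²·1²/6-8·1⁵/(120·4))/100000 = -1121/6000000 m
Load 2 — uniform load w=11 kN/m over full span:
  y_2 = -wx²(x²-4Lx+6L²)/(24EI) = -11·1²·(1²-4·4·1+6·4²)/(24·100000) = -297/800000 m
Superposition: y = Σ y_i = -6697/12000000 m ≈ -0.000558 m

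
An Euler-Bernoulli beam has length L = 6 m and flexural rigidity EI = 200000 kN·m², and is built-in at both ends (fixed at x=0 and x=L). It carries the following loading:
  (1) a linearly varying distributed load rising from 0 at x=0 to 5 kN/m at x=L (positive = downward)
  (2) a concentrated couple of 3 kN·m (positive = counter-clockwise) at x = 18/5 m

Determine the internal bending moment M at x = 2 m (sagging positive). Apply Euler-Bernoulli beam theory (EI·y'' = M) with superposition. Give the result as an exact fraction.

Load 1 — triangular load w₀=5 kN/m (0→w₀ over full span):
  M_1 = 3w₀Lx/20 - w₀L²/30 - w₀x³/(6L) = 3·5·6·2/20 - 5·6²/30 - 5·2³/(6·6) = 17/9 kN·m
Load 2 — applied couple M₀=3 kN·m at a=18/5 m (b=L-a=12/5):
  M_2 = R_Ax - M_A  [x≤a] with R_A=18/25, M_A=24/25 = (18/25)·2 - (24/25) = 12/25 kN·m
Superposition: M = Σ M_i = 533/225 kN·m ≈ 2.368889 kN·m

M(2) = 533/225 kN·m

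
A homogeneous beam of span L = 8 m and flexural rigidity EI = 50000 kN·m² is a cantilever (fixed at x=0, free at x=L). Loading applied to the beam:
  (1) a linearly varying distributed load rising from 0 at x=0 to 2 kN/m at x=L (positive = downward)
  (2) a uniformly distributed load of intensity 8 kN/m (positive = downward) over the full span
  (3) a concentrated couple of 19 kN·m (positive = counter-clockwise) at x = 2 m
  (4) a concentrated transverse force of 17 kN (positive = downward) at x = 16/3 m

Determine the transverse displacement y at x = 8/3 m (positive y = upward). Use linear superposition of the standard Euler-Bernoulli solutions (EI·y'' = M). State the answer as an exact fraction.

y(8/3) = -1926047/91125000 m

Load 1 — triangular load w₀=2 kN/m (0→w₀ over full span):
  y_1 = (w₀Lx³/12-w₀L²x²/6-w₀x⁵/(120L))/EI = (2·8·(8/3)³/12-2·8²·(8/3)²/6-2·(8/3)⁵/(120·8))/50000 = -28864/11390625 m
Load 2 — uniform load w=8 kN/m over full span:
  y_2 = -wx²(x²-4Lx+6L²)/(24EI) = -8·(8/3)²·((8/3)²-4·8·(8/3)+6·8²)/(24·50000) = -11008/759375 m
Load 3 — applied couple M₀=19 kN·m at a=2 m (b=L-a=6):
  y_3 = M₀a(2x-a)/(2EI)  [x>a] = 19·2·(2·(8/3)-2)/(2·50000) = 19/15000 m
Load 4 — point force P=17 kN at a=16/3 m (b=L-a=8/3):
  y_4 = -Px²(3a-x)/(6EI)  [x≤a] = -17·(8/3)²·(3·(16/3)-(8/3))/(6·50000) = -272/50625 m
Superposition: y = Σ y_i = -1926047/91125000 m ≈ -0.021136 m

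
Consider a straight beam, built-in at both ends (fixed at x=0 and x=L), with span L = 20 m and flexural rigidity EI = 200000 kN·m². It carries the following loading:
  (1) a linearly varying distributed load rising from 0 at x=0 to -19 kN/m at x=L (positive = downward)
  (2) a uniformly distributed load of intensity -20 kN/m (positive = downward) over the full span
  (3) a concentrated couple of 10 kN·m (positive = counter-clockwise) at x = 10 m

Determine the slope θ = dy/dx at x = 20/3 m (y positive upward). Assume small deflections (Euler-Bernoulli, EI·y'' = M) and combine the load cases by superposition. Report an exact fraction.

Load 1 — triangular load w₀=-19 kN/m (0→w₀ over full span):
  θ_1 = -w₀(2x(L-x)(L-2x)(x+2L)+x²(L-x)²)/(120LEI) = -(-19)·(2·(20/3)·(20-(20/3))·(20-2·(20/3))·((20/3)+2·20)+(20/3)²·(20-(20/3))²)/(120·20·200000) = 76/30375 rad
Load 2 — uniform load w=-20 kN/m over full span:
  θ_2 = -wx(L-x)(L-2x)/(12EI) = -(-20)·(20/3)·(20-(20/3))·(20-2·(20/3))/(12·200000) = 2/405 rad
Load 3 — applied couple M₀=10 kN·m at a=10 m (b=L-a=10):
  θ_3 = (R_Ax²/2 - M_Ax)/EI  [x≤a] with R_A=3/4, M_A=5/2 = ((3/4)·(20/3)²/2 - (5/2)·(20/3))/200000 = 0 rad
Superposition: θ = Σ θ_i = 226/30375 rad ≈ 0.007440 rad

θ(20/3) = 226/30375 rad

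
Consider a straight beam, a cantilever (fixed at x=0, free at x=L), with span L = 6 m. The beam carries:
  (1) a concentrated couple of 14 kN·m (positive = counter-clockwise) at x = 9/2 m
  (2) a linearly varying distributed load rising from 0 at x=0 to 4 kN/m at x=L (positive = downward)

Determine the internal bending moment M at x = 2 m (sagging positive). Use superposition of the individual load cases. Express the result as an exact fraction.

M(2) = -98/9 kN·m

Load 1 — applied couple M₀=14 kN·m at a=9/2 m (b=L-a=3/2):
  M_1 = M₀  [x≤a] = 14 = 14 kN·m
Load 2 — triangular load w₀=4 kN/m (0→w₀ over full span):
  M_2 = w₀Lx/2 - w₀L²/3 - w₀x³/(6L) = 4·6·2/2 - 4·6²/3 - 4·2³/(6·6) = -224/9 kN·m
Superposition: M = Σ M_i = -98/9 kN·m ≈ -10.888889 kN·m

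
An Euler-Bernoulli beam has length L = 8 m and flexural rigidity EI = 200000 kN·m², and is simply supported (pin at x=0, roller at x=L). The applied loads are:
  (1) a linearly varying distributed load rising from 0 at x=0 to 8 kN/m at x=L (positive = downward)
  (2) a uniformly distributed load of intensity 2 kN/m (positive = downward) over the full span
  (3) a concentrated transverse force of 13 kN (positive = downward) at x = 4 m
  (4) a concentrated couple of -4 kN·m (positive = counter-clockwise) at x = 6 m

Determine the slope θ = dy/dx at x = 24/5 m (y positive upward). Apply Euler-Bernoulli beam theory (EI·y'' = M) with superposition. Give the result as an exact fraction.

θ(24/5) = 287099/1125000000 rad

Load 1 — triangular load w₀=8 kN/m (0→w₀ over full span):
  θ_1 = -w₀(7L⁴-30L²x²+15x⁴)/(360LEI) = -8·(7·8⁴-30·8²·(24/5)²+15·(24/5)⁴)/(360·8·200000) = 1856/17578125 rad
Load 2 — uniform load w=2 kN/m over full span:
  θ_2 = -w(L³-6Lx²+4x³)/(24EI) = -2·(8³-6·8·(24/5)²+4·(24/5)³)/(24·200000) = 74/1171875 rad
Load 3 — point force P=13 kN at a=4 m (b=L-a=4):
  θ_3 = -Pa(2L²-6Lx+3x²+a²)/(6LEI)  [x>a] = -13·4·(2·8²-6·8·(24/5)+3·(24/5)²+4²)/(6·8·200000) = 117/1250000 rad
Load 4 — applied couple M₀=-4 kN·m at a=6 m (b=L-a=2):
  θ_4 = (M₀x²/(2L)+C₁)/EI  [x≤a] with C₁=M₀(3b²-L²)/(6L)=13/3 = ((-4)·(24/5)²/(2·8)+(13/3))/200000 = -107/15000000 rad
Superposition: θ = Σ θ_i = 287099/1125000000 rad ≈ 0.000255 rad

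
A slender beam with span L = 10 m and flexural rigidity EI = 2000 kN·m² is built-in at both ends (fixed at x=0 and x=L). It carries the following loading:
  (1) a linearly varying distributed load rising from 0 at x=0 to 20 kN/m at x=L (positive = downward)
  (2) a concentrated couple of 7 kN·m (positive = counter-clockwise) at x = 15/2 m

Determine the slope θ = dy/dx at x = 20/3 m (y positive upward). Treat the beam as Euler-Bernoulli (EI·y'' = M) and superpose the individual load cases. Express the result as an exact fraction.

Load 1 — triangular load w₀=20 kN/m (0→w₀ over full span):
  θ_1 = -w₀(2x(L-x)(L-2x)(x+2L)+x²(L-x)²)/(120LEI) = -20·(2·(20/3)·(10-(20/3))·(10-2·(20/3))·((20/3)+2·10)+(20/3)²·(10-(20/3))²)/(120·10·2000) = 7/243 rad
Load 2 — applied couple M₀=7 kN·m at a=15/2 m (b=L-a=5/2):
  θ_2 = (R_Ax²/2 - M_Ax)/EI  [x≤a] with R_A=63/80, M_A=35/16 = ((63/80)·(20/3)²/2 - (35/16)·(20/3))/2000 = 7/4800 rad
Superposition: θ = Σ θ_i = 11767/388800 rad ≈ 0.030265 rad

θ(20/3) = 11767/388800 rad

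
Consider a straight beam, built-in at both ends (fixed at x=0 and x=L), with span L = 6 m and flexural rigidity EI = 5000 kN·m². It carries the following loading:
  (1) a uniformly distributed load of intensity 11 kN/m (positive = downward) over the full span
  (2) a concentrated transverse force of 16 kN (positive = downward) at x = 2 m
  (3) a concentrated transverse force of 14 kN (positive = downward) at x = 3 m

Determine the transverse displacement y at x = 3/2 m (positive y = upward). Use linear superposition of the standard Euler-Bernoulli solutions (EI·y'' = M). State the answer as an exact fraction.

Load 1 — uniform load w=11 kN/m over full span:
  y_1 = -wx²(L-x)²/(24EI) = -11·(3/2)²·(6-(3/2))²/(24·5000) = -2673/640000 m
Load 2 — point force P=16 kN at a=2 m (b=L-a=4):
  y_2 = -Pb²x²(3aL-(3a+b)x)/(6L³EI)  [x≤a] = -16·4²·(3/2)²·(3·2·6-(3·2+4)·(3/2))/(6·6³·5000) = -7/3750 m
Load 3 — point force P=14 kN at a=3 m (b=L-a=3):
  y_3 = -Pb²x²(3aL-(3a+b)x)/(6L³EI)  [x≤a] = -14·3²·(3/2)²·(3·3·6-(3·3+3)·(3/2))/(6·6³·5000) = -63/40000 m
Superposition: y = Σ y_i = -14627/1920000 m ≈ -0.007618 m

y(3/2) = -14627/1920000 m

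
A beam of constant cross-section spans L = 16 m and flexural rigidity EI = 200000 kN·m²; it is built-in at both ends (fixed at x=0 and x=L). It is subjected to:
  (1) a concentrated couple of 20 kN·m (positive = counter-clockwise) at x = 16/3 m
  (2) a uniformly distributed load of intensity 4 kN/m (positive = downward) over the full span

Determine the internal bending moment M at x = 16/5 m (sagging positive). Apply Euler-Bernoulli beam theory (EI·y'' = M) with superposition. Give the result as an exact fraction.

M(16/5) = 48/25 kN·m

Load 1 — applied couple M₀=20 kN·m at a=16/3 m (b=L-a=32/3):
  M_1 = R_Ax - M_A  [x≤a] with R_A=5/3, M_A=0 = (5/3)·(16/5) - 0 = 16/3 kN·m
Load 2 — uniform load w=4 kN/m over full span:
  M_2 = wLx/2 - wL²/12 - wx²/2 = 4·16·(16/5)/2 - 4·16²/12 - 4·(16/5)²/2 = -256/75 kN·m
Superposition: M = Σ M_i = 48/25 kN·m ≈ 1.920000 kN·m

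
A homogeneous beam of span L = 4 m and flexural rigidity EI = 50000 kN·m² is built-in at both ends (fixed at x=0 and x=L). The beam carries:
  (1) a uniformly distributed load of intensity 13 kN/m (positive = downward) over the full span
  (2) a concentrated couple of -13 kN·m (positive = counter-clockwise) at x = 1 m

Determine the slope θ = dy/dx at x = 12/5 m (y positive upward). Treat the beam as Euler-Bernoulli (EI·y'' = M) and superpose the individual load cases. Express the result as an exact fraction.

Load 1 — uniform load w=13 kN/m over full span:
  θ_1 = -wx(L-x)(L-2x)/(12EI) = -13·(12/5)·(4-(12/5))·(4-2·(12/5))/(12·50000) = 26/390625 rad
Load 2 — applied couple M₀=-13 kN·m at a=1 m (b=L-a=3):
  θ_2 = (R_Ax²/2 - M_Ax - M₀(x-a))/EI  [x>a] with R_A=-117/32, M_A=39/16 = ((-117/32)·(12/5)²/2 - (39/16)·(12/5) - (-13)·((12/5)-1))/50000 = 91/2500000 rad
Superposition: θ = Σ θ_i = 1287/12500000 rad ≈ 0.000103 rad

θ(12/5) = 1287/12500000 rad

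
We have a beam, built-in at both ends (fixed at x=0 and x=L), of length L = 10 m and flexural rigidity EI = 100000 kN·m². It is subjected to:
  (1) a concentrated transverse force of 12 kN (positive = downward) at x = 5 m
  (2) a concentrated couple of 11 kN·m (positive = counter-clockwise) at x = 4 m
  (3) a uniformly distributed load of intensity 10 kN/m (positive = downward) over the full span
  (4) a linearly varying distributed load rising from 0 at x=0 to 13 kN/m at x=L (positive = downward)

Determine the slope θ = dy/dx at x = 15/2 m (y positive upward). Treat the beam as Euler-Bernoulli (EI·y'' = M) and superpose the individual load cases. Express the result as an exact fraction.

θ(15/2) = 185697/128000000 rad

Load 1 — point force P=12 kN at a=5 m (b=L-a=5):
  θ_1 = Pa²(L-x)(2bL-(3b+a)(L-x))/(2L³EI)  [x>a] = 12·5²·(10-(15/2))·(2·5·10-(3·5+5)·(10-(15/2)))/(2·10³·100000) = 3/16000 rad
Load 2 — applied couple M₀=11 kN·m at a=4 m (b=L-a=6):
  θ_2 = (R_Ax²/2 - M_Ax - M₀(x-a))/EI  [x>a] with R_A=198/125, M_A=33/25 = ((198/125)·(15/2)²/2 - (33/25)·(15/2) - 11·((15/2)-4))/100000 = -77/2000000 rad
Load 3 — uniform load w=10 kN/m over full span:
  θ_3 = -wx(L-x)(L-2x)/(12EI) = -10·(15/2)·(10-(15/2))·(10-2·(15/2))/(12·100000) = 1/1280 rad
Load 4 — triangular load w₀=13 kN/m (0→w₀ over full span):
  θ_4 = -w₀(2x(L-x)(L-2x)(x+2L)+x²(L-x)²)/(120LEI) = -13·(2·(15/2)·(10-(15/2))·(10-2·(15/2))·((15/2)+2·10)+(15/2)²·(10-(15/2))²)/(120·10·100000) = 533/1024000 rad
Superposition: θ = Σ θ_i = 185697/128000000 rad ≈ 0.001451 rad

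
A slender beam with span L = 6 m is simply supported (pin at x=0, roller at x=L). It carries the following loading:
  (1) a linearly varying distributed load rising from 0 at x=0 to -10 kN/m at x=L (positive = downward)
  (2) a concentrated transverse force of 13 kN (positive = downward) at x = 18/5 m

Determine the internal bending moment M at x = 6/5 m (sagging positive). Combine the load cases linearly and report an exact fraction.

Load 1 — triangular load w₀=-10 kN/m (0→w₀ over full span):
  M_1 = w₀Lx/6 - w₀x³/(6L) = (-10)·6·(6/5)/6 - (-10)·(6/5)³/(6·6) = -288/25 kN·m
Load 2 — point force P=13 kN at a=18/5 m (b=L-a=12/5):
  M_2 = Pbx/L  [x≤a] = 13·(12/5)·(6/5)/6 = 156/25 kN·m
Superposition: M = Σ M_i = -132/25 kN·m ≈ -5.280000 kN·m

M(6/5) = -132/25 kN·m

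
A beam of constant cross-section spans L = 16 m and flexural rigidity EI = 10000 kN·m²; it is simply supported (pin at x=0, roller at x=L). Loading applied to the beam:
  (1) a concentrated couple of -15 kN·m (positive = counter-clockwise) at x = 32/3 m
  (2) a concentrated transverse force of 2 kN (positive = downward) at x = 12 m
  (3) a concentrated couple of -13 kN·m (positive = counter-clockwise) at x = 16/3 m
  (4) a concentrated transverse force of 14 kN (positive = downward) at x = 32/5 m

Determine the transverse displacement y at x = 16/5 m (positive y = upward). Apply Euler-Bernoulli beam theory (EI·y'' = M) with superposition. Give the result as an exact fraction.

Load 1 — applied couple M₀=-15 kN·m at a=32/3 m (b=L-a=16/3):
  y_1 = (M₀x³/(6L)+C₁x)/EI  [x≤a] with C₁=M₀(3b²-L²)/(6L)=80/3 = ((-15)·(16/5)³/(6·16)+(80/3)·(16/5))/10000 = 376/46875 m
Load 2 — point force P=2 kN at a=12 m (b=L-a=4):
  y_2 = -Pbx(L²-b²-x²)/(6LEI)  [x≤a] = -2·4·(16/5)·(16²-4²-(16/5)²)/(6·16·10000) = -1436/234375 m
Load 3 — applied couple M₀=-13 kN·m at a=16/3 m (b=L-a=32/3):
  y_3 = (M₀x³/(6L)+C₁x)/EI  [x≤a] with C₁=M₀(3b²-L²)/(6L)=-104/9 = ((-13)·(16/5)³/(6·16)+(-104/9)·(16/5))/10000 = -2912/703125 m
Load 4 — point force P=14 kN at a=32/5 m (b=L-a=48/5):
  y_4 = -Pbx(L²-b²-x²)/(6LEI)  [x≤a] = -14·(48/5)·(16/5)·(16²-(48/5)²-(16/5)²)/(6·16·10000) = -5376/78125 m
Superposition: y = Σ y_i = -49964/703125 m ≈ -0.071060 m

y(16/5) = -49964/703125 m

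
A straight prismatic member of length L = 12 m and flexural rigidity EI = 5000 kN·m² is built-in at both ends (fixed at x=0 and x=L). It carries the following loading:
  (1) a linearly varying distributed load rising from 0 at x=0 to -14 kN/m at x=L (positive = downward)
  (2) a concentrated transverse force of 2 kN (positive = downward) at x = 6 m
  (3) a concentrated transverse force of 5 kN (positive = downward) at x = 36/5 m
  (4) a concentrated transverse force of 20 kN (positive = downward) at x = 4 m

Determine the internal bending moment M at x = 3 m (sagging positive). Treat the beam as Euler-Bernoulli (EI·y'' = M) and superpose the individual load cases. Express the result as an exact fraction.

M(3) = 4733/900 kN·m

Load 1 — triangular load w₀=-14 kN/m (0→w₀ over full span):
  M_1 = 3w₀Lx/20 - w₀L²/30 - w₀x³/(6L) = 3·(-14)·12·3/20 - (-14)·12²/30 - (-14)·3³/(6·12) = -63/20 kN·m
Load 2 — point force P=2 kN at a=6 m (b=L-a=6):
  M_2 = Pb²(3a+b)x/L³ - Pab²/L²  [x≤a] = 2·6²·(3·6+6)·3/12³ - 2·6·6²/12² = 0 kN·m
Load 3 — point force P=5 kN at a=36/5 m (b=L-a=24/5):
  M_3 = Pb²(3a+b)x/L³ - Pab²/L²  [x≤a] = 5·(24/5)²·(3·(36/5)+(24/5))·3/12³ - 5·(36/5)·(24/5)²/12² = -12/25 kN·m
Load 4 — point force P=20 kN at a=4 m (b=L-a=8):
  M_4 = Pb²(3a+b)x/L³ - Pab²/L²  [x≤a] = 20·8²·(3·4+8)·3/12³ - 20·4·8²/12² = 80/9 kN·m
Superposition: M = Σ M_i = 4733/900 kN·m ≈ 5.258889 kN·m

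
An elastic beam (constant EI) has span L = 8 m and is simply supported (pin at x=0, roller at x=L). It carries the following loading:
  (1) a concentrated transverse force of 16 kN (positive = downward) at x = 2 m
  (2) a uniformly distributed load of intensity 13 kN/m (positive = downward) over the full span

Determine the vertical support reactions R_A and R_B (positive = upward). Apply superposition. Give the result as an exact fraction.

R_A = 64 kN, R_B = 56 kN

Load 1 — point force P=16 kN at a=2 m (b=L-a=6):
  R_A = Pb/L = 16·6/8 = 12 kN
  R_B = Pa/L = 16·2/8 = 4 kN
Load 2 — uniform load w=13 kN/m over full span:
  R_A = wL/2 = 13·8/2 = 52 kN
  R_B = wL/2 = 13·8/2 = 52 kN
Superposition: R_A = 64 kN, R_B = 56 kN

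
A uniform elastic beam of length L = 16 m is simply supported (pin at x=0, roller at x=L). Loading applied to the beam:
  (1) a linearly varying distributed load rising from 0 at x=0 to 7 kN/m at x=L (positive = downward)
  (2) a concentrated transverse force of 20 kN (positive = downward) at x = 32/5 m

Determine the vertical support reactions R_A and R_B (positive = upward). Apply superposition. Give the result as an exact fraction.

Load 1 — triangular load w₀=7 kN/m (0→w₀ over full span):
  R_A = w₀L/6 = 7·16/6 = 56/3 kN
  R_B = w₀L/3 = 7·16/3 = 112/3 kN
Load 2 — point force P=20 kN at a=32/5 m (b=L-a=48/5):
  R_A = Pb/L = 20·(48/5)/16 = 12 kN
  R_B = Pa/L = 20·(32/5)/16 = 8 kN
Superposition: R_A = 92/3 kN, R_B = 136/3 kN

R_A = 92/3 kN, R_B = 136/3 kN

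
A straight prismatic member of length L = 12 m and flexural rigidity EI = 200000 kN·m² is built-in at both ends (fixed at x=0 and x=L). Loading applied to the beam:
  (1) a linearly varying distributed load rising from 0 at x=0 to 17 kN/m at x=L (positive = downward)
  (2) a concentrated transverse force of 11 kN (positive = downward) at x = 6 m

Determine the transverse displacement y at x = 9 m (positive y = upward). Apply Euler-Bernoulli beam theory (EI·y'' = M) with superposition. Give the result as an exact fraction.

Load 1 — triangular load w₀=17 kN/m (0→w₀ over full span):
  y_1 = -w₀x²(L-x)²(x+2L)/(120LEI) = -17·9²·(12-9)²·(9+2·12)/(120·12·200000) = -45441/32000000 m
Load 2 — point force P=11 kN at a=6 m (b=L-a=6):
  y_2 = -Pa²(L-x)²(3bL-(3b+a)(L-x))/(6L³EI)  [x>a] = -11·6²·(12-9)²·(3·6·12-(3·6+6)·(12-9))/(6·12³·200000) = -99/400000 m
Superposition: y = Σ y_i = -53361/32000000 m ≈ -0.001668 m

y(9) = -53361/32000000 m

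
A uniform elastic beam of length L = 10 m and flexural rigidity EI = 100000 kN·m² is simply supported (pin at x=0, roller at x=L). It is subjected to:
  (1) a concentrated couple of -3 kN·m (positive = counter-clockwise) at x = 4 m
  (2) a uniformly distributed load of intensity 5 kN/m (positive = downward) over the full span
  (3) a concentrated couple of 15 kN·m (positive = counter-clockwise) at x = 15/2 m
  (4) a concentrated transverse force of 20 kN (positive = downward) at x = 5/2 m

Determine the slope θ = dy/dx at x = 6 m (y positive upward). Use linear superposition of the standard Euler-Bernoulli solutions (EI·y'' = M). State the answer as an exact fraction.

θ(6) = 25603/24000000 rad

Load 1 — applied couple M₀=-3 kN·m at a=4 m (b=L-a=6):
  θ_1 = (M₀x²/(2L)-M₀(x-a)+C₁)/EI  [x>a] with C₁=M₀(3b²-L²)/(6L)=-2/5 = ((-3)·6²/(2·10)-(-3)·(6-4)+(-2/5))/100000 = 1/500000 rad
Load 2 — uniform load w=5 kN/m over full span:
  θ_2 = -w(L³-6Lx²+4x³)/(24EI) = -5·(10³-6·10·6²+4·6³)/(24·100000) = 37/60000 rad
Load 3 — applied couple M₀=15 kN·m at a=15/2 m (b=L-a=5/2):
  θ_3 = (M₀x²/(2L)+C₁)/EI  [x≤a] with C₁=M₀(3b²-L²)/(6L)=-325/16 = (15·6²/(2·10)+(-325/16))/100000 = 107/1600000 rad
Load 4 — point force P=20 kN at a=5/2 m (b=L-a=15/2):
  θ_4 = -Pa(2L²-6Lx+3x²+a²)/(6LEI)  [x>a] = -20·(5/2)·(2·10²-6·10·6+3·6²+(5/2)²)/(6·10·100000) = 61/160000 rad
Superposition: θ = Σ θ_i = 25603/24000000 rad ≈ 0.001067 rad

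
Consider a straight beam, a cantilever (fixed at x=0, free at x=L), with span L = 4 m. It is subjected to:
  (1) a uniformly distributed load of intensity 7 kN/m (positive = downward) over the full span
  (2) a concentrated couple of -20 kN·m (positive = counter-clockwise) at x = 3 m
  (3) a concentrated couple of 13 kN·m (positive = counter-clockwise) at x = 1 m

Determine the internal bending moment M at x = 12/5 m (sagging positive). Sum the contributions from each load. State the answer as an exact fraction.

Load 1 — uniform load w=7 kN/m over full span:
  M_1 = -w(L-x)²/2 = -7·(4-(12/5))²/2 = -224/25 kN·m
Load 2 — applied couple M₀=-20 kN·m at a=3 m (b=L-a=1):
  M_2 = M₀  [x≤a] = (-20) = -20 kN·m
Load 3 — applied couple M₀=13 kN·m at a=1 m (b=L-a=3):
  M_3 = 0  [x>a] = 0 kN·m
Superposition: M = Σ M_i = -724/25 kN·m ≈ -28.960000 kN·m

M(12/5) = -724/25 kN·m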